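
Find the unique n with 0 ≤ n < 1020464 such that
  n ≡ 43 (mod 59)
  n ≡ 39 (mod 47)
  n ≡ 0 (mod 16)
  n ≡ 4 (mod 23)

800496

From n ≡ 43 (mod 59) write n = 43 + 59t. Substituting into n ≡ 39 (mod 47) gives 59t ≡ 43 (mod 47), and since 12⁻¹ ≡ 4 (mod 47), t ≡ 31. Hence n ≡ 43 + 59·31 = 1872 (mod 2773).
From n ≡ 1872 (mod 2773) write n = 1872 + 2773t. Substituting into n ≡ 0 (mod 16) gives 2773t ≡ 0 (mod 16), and since 5⁻¹ ≡ 13 (mod 16), t ≡ 0. Hence n ≡ 1872 + 2773·0 = 1872 (mod 44368).
From n ≡ 1872 (mod 44368) write n = 1872 + 44368t. Substituting into n ≡ 4 (mod 23) gives 44368t ≡ 18 (mod 23), and since 1⁻¹ ≡ 1 (mod 23), t ≡ 18. Hence n ≡ 1872 + 44368·18 = 800496 (mod 1020464).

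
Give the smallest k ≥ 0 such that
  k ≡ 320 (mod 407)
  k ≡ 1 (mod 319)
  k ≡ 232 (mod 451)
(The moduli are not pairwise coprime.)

gcd(407, 319) = 11 and 11 | (1 − 320), so the pair is consistent; merging gives k ≡ 320 (mod 11803), where 11803 = lcm(407, 319).
gcd(11803, 451) = 11 and 11 | (232 − 320), so the pair is consistent; merging gives k ≡ 401622 (mod 483923), where 483923 = lcm(11803, 451).
The solution is unique modulo lcm(407, 319, 451) = 483923.

401622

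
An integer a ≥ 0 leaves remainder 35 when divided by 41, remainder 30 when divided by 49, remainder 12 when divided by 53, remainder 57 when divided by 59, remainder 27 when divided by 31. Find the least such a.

876738

The moduli are pairwise coprime; N = 41·49·53·59·31 = 194746433.
N/41 = 4749913; 4749913 ≡ 22 (mod 41); 22·28 ≡ 1, so inverse 28.
N/49 = 3974417; 3974417 ≡ 27 (mod 49); 27·20 ≡ 1, so inverse 20.
N/53 = 3674461; 3674461 ≡ 24 (mod 53); 24·42 ≡ 1, so inverse 42.
N/59 = 3300787; 3300787 ≡ 32 (mod 59); 32·24 ≡ 1, so inverse 24.
N/31 = 6282143; 6282143 ≡ 24 (mod 31); 24·22 ≡ 1, so inverse 22.
a ≡ 35·4749913·28 + 30·3974417·20 + 12·3674461·42 + 57·3300787·24 + 27·6282143·22 = 17138562842.
17138562842 mod 194746433 = 876738.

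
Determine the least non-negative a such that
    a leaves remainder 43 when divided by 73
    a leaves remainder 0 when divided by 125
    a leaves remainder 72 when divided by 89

From a ≡ 43 (mod 73) write a = 43 + 73t. Substituting into a ≡ 0 (mod 125) gives 73t ≡ 82 (mod 125), and since 73⁻¹ ≡ 12 (mod 125), t ≡ 109. Hence a ≡ 43 + 73·109 = 8000 (mod 9125).
From a ≡ 8000 (mod 9125) write a = 8000 + 9125t. Substituting into a ≡ 72 (mod 89) gives 9125t ≡ 82 (mod 89), and since 47⁻¹ ≡ 36 (mod 89), t ≡ 15. Hence a ≡ 8000 + 9125·15 = 144875 (mod 812125).

144875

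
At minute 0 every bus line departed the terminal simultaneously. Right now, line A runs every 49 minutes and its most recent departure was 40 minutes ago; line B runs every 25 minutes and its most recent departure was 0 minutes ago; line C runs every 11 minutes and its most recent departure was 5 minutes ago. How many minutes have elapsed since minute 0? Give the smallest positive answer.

From t ≡ 40 (mod 49) write t = 40 + 49s. Substituting into t ≡ 0 (mod 25) gives 49s ≡ 10 (mod 25), and since 24⁻¹ ≡ 24 (mod 25), s ≡ 15. Hence t ≡ 40 + 49·15 = 775 (mod 1225).
From t ≡ 775 (mod 1225) write t = 775 + 1225s. Substituting into t ≡ 5 (mod 11) gives 1225s ≡ 0 (mod 11), and since 4⁻¹ ≡ 3 (mod 11), s ≡ 0. Hence t ≡ 775 + 1225·0 = 775 (mod 13475).

775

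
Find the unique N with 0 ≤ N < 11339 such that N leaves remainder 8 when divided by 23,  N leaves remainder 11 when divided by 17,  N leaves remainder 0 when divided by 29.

The moduli are pairwise coprime; M = 23·17·29 = 11339.
M/23 = 493; 493 ≡ 10 (mod 23); 10·7 ≡ 1, so inverse 7.
M/17 = 667; 667 ≡ 4 (mod 17); 4·13 ≡ 1, so inverse 13.
M/29 = 391; 391 ≡ 14 (mod 29); 14·27 ≡ 1, so inverse 27.
N ≡ 8·493·7 + 11·667·13 + 0·391·27 = 122989.
122989 mod 11339 = 9599.

9599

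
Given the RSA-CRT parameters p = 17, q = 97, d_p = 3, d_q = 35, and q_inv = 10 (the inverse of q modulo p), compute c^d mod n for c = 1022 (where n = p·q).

m₁ = c^(d_p) mod p: c ≡ 2 (mod 17), and 2^3 mod 17 = 8.
m₂ = c^(d_q) mod q: c ≡ 52 (mod 97), and 52^35 mod 97 = 55.
h = q_inv·(m₁ − m₂) mod p = 10·(8 − 55) mod 17 = 6.
m = m₂ + h·q = 55 + 6·97 = 637.

637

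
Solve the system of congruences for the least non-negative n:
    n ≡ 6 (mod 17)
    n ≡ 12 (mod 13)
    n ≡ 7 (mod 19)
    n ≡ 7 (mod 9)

The moduli are pairwise coprime; M = 17·13·19·9 = 37791.
M/17 = 2223; 2223 ≡ 13 (mod 17); 13·4 ≡ 1, so inverse 4.
M/13 = 2907; 2907 ≡ 8 (mod 13); 8·5 ≡ 1, so inverse 5.
M/19 = 1989; 1989 ≡ 13 (mod 19); 13·3 ≡ 1, so inverse 3.
M/9 = 4199; 4199 ≡ 5 (mod 9); 5·2 ≡ 1, so inverse 2.
n ≡ 6·2223·4 + 12·2907·5 + 7·1989·3 + 7·4199·2 = 328327.
328327 mod 37791 = 25999.

25999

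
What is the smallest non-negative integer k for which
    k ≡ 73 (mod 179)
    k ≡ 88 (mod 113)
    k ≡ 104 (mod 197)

The moduli are pairwise coprime; N = 179·113·197 = 3984719.
N/179 = 22261; 22261 ≡ 65 (mod 179); 65·168 ≡ 1, so inverse 168.
N/113 = 35263; 35263 ≡ 7 (mod 113); 7·97 ≡ 1, so inverse 97.
N/197 = 20227; 20227 ≡ 133 (mod 197); 133·40 ≡ 1, so inverse 40.
k ≡ 73·22261·168 + 88·35263·97 + 104·20227·40 = 658158192.
658158192 mod 3984719 = 679557.

679557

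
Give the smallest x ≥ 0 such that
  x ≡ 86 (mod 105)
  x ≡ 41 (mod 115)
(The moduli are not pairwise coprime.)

gcd(105, 115) = 5 and 5 | (41 − 86), so the pair is consistent; merging gives x ≡ 1766 (mod 2415), where 2415 = lcm(105, 115).
The solution is unique modulo lcm(105, 115) = 2415.

1766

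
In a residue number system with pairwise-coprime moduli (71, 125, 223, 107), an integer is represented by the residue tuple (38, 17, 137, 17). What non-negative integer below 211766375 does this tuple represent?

The moduli are pairwise coprime; N = 71·125·223·107 = 211766375.
N/71 = 2982625; 2982625 ≡ 57 (mod 71); 57·5 ≡ 1, so inverse 5.
N/125 = 1694131; 1694131 ≡ 6 (mod 125); 6·21 ≡ 1, so inverse 21.
N/223 = 949625; 949625 ≡ 91 (mod 223); 91·174 ≡ 1, so inverse 174.
N/107 = 1979125; 1979125 ≡ 53 (mod 107); 53·105 ≡ 1, so inverse 105.
x ≡ 38·2982625·5 + 17·1694131·21 + 137·949625·174 + 17·1979125·105 = 27341402392.
27341402392 mod 211766375 = 23540017.

23540017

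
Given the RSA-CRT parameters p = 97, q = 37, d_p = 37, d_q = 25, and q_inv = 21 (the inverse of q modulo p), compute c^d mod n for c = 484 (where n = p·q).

3297

m₁ = c^(d_p) mod p: c ≡ 96 (mod 97), and 96^37 mod 97 = 96.
m₂ = c^(d_q) mod q: c ≡ 3 (mod 37), and 3^25 mod 37 = 4.
h = q_inv·(m₁ − m₂) mod p = 21·(96 − 4) mod 97 = 89.
m = m₂ + h·q = 4 + 89·37 = 3297.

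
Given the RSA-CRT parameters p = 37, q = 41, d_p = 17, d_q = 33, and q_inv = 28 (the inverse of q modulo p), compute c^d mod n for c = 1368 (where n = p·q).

1183

m₁ = c^(d_p) mod p: c ≡ 36 (mod 37), and 36^17 mod 37 = 36.
m₂ = c^(d_q) mod q: c ≡ 15 (mod 41), and 15^33 mod 41 = 35.
h = q_inv·(m₁ − m₂) mod p = 28·(36 − 35) mod 37 = 28.
m = m₂ + h·q = 35 + 28·41 = 1183.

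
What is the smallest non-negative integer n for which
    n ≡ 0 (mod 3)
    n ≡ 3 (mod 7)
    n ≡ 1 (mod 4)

45

The moduli are pairwise coprime; M = 3·7·4 = 84.
M/3 = 28; 28 ≡ 1 (mod 3), inverse 1.
M/7 = 12; 12 ≡ 5 (mod 7); 5·3 ≡ 1, so inverse 3.
M/4 = 21; 21 ≡ 1 (mod 4), inverse 1.
n ≡ 0·28·1 + 3·12·3 + 1·21·1 = 129.
129 mod 84 = 45.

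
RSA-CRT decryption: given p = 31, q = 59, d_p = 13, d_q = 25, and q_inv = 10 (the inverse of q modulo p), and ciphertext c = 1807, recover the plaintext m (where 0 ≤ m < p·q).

1568

m₁ = c^(d_p) mod p: c ≡ 9 (mod 31), and 9^13 mod 31 = 18.
m₂ = c^(d_q) mod q: c ≡ 37 (mod 59), and 37^25 mod 59 = 34.
h = q_inv·(m₁ − m₂) mod p = 10·(18 − 34) mod 31 = 26.
m = m₂ + h·q = 34 + 26·59 = 1568.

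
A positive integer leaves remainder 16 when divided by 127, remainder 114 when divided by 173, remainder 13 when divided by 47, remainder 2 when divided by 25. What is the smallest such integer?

The moduli are pairwise coprime; N = 127·173·47·25 = 25815925.
N/127 = 203275; 203275 ≡ 75 (mod 127); 75·105 ≡ 1, so inverse 105.
N/173 = 149225; 149225 ≡ 99 (mod 173); 99·7 ≡ 1, so inverse 7.
N/47 = 549275; 549275 ≡ 33 (mod 47); 33·10 ≡ 1, so inverse 10.
N/25 = 1032637; 1032637 ≡ 12 (mod 25); 12·23 ≡ 1, so inverse 23.
x ≡ 16·203275·105 + 114·149225·7 + 13·549275·10 + 2·1032637·23 = 579490602.
579490602 mod 25815925 = 11540252.

11540252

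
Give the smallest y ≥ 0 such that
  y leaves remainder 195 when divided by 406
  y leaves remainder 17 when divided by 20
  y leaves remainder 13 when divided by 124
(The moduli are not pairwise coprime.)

Combine the congruences pairwise.
gcd(406, 20) = 2 and 2 | (17 − 195), so the pair is consistent; merging gives y ≡ 3037 (mod 4060), where 4060 = lcm(406, 20).
gcd(4060, 124) = 4 and 4 | (13 − 3037), so the pair is consistent; merging gives y ≡ 72057 (mod 125860), where 125860 = lcm(4060, 124).
The solution is unique modulo lcm(406, 20, 124) = 125860.

72057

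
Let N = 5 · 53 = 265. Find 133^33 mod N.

118

Mod 5: 133 ≡ 3; by Fermat, exponent reduces to 33 mod 4 = 1; 3^1 ≡ 3 (mod 5).
Mod 53: 133 ≡ 27; 27^33 ≡ 12 (mod 53).
Combine by CRT: x ≡ 3 (mod 5), x ≡ 12 (mod 53) ⇒ x ≡ 118 (mod 265).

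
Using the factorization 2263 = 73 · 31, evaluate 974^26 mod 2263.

1237

Mod 73: 974 ≡ 25; 25^26 ≡ 69 (mod 73).
Mod 31: 974 ≡ 13; 13^26 ≡ 28 (mod 31).
Combine by CRT: x ≡ 69 (mod 73), x ≡ 28 (mod 31) ⇒ x ≡ 1237 (mod 2263).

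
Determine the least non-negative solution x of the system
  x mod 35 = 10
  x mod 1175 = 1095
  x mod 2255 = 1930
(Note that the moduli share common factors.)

Combine the congruences pairwise.
gcd(35, 1175) = 5 and 5 | (1095 − 10), so the pair is consistent; merging gives x ≡ 1095 (mod 8225), where 8225 = lcm(35, 1175).
gcd(8225, 2255) = 5 and 5 | (1930 − 1095), so the pair is consistent; merging gives x ≡ 2838720 (mod 3709475), where 3709475 = lcm(8225, 2255).
The solution is unique modulo lcm(35, 1175, 2255) = 3709475.

2838720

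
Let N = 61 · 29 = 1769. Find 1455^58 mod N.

Mod 61: 1455 ≡ 52; 52^58 ≡ 58 (mod 61).
Mod 29: 1455 ≡ 5; by Fermat, exponent reduces to 58 mod 28 = 2; 5^2 ≡ 25 (mod 29).
Combine by CRT: x ≡ 58 (mod 61), x ≡ 25 (mod 29) ⇒ x ≡ 1156 (mod 1769).

1156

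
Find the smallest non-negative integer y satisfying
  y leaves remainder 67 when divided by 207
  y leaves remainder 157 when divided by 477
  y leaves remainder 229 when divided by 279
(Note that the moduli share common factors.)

gcd(207, 477) = 9 and 9 | (157 − 67), so the pair is consistent; merging gives y ≡ 7312 (mod 10971), where 10971 = lcm(207, 477).
gcd(10971, 279) = 9 and 9 | (229 − 7312), so the pair is consistent; merging gives y ≡ 62167 (mod 340101), where 340101 = lcm(10971, 279).
The solution is unique modulo lcm(207, 477, 279) = 340101.

62167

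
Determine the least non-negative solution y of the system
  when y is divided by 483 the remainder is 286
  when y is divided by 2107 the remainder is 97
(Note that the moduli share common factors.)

Combine the congruences pairwise.
gcd(483, 2107) = 7 and 7 | (97 − 286), so the pair is consistent; merging gives y ≡ 101233 (mod 145383), where 145383 = lcm(483, 2107).
The solution is unique modulo lcm(483, 2107) = 145383.

101233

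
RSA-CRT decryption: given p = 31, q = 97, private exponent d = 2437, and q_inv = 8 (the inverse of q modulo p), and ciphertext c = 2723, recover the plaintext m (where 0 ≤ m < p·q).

d_p = d mod (p−1) = 2437 mod 30 = 7; d_q = d mod (q−1) = 37.
m₁ = c^(d_p) mod p: c ≡ 26 (mod 31), and 26^7 mod 31 = 26.
m₂ = c^(d_q) mod q: c ≡ 7 (mod 97), and 7^37 mod 97 = 37.
h = q_inv·(m₁ − m₂) mod p = 8·(26 − 37) mod 31 = 5.
m = m₂ + h·q = 37 + 5·97 = 522.

522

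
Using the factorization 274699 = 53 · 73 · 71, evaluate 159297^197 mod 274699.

Mod 53: 159297 ≡ 32; by Fermat, exponent reduces to 197 mod 52 = 41; 32^41 ≡ 20 (mod 53).
Mod 73: 159297 ≡ 11; by Fermat, exponent reduces to 197 mod 72 = 53; 11^53 ≡ 29 (mod 73).
Mod 71: 159297 ≡ 44; by Fermat, exponent reduces to 197 mod 70 = 57; 44^57 ≡ 7 (mod 71).
Combine by CRT: x ≡ 20 (mod 53), x ≡ 29 (mod 73), x ≡ 7 (mod 71) ⇒ x ≡ 149533 (mod 274699).

149533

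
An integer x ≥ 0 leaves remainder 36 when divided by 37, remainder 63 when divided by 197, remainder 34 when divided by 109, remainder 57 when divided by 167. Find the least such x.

68153592

From x ≡ 36 (mod 37) write x = 36 + 37t. Substituting into x ≡ 63 (mod 197) gives 37t ≡ 27 (mod 197), and since 37⁻¹ ≡ 16 (mod 197), t ≡ 38. Hence x ≡ 36 + 37·38 = 1442 (mod 7289).
From x ≡ 1442 (mod 7289) write x = 1442 + 7289t. Substituting into x ≡ 34 (mod 109) gives 7289t ≡ 9 (mod 109), and since 95⁻¹ ≡ 70 (mod 109), t ≡ 85. Hence x ≡ 1442 + 7289·85 = 621007 (mod 794501).
From x ≡ 621007 (mod 794501) write x = 621007 + 794501t. Substituting into x ≡ 57 (mod 167) gives 794501t ≡ 123 (mod 167), and since 82⁻¹ ≡ 55 (mod 167), t ≡ 85. Hence x ≡ 621007 + 794501·85 = 68153592 (mod 132681667).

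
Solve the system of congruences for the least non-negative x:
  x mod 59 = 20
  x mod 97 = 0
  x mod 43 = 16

From x ≡ 20 (mod 59) write x = 20 + 59t. Substituting into x ≡ 0 (mod 97) gives 59t ≡ 77 (mod 97), and since 59⁻¹ ≡ 74 (mod 97), t ≡ 72. Hence x ≡ 20 + 59·72 = 4268 (mod 5723).
From x ≡ 4268 (mod 5723) write x = 4268 + 5723t. Substituting into x ≡ 16 (mod 43) gives 5723t ≡ 5 (mod 43), and since 4⁻¹ ≡ 11 (mod 43), t ≡ 12. Hence x ≡ 4268 + 5723·12 = 72944 (mod 246089).

72944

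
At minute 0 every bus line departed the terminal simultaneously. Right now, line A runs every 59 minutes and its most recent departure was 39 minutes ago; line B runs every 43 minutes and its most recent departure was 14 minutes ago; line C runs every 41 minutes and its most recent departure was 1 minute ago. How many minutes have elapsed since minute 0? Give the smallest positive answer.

27061

The moduli are pairwise coprime; N = 59·43·41 = 104017.
N/59 = 1763; 1763 ≡ 52 (mod 59); 52·42 ≡ 1, so inverse 42.
N/43 = 2419; 2419 ≡ 11 (mod 43); 11·4 ≡ 1, so inverse 4.
N/41 = 2537; 2537 ≡ 36 (mod 41); 36·8 ≡ 1, so inverse 8.
t ≡ 39·1763·42 + 14·2419·4 + 1·2537·8 = 3043554.
3043554 mod 104017 = 27061.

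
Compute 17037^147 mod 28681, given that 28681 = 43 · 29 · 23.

Mod 43: 17037 ≡ 9; by Fermat, exponent reduces to 147 mod 42 = 21; 9^21 ≡ 1 (mod 43).
Mod 29: 17037 ≡ 14; by Fermat, exponent reduces to 147 mod 28 = 7; 14^7 ≡ 12 (mod 29).
Mod 23: 17037 ≡ 17; by Fermat, exponent reduces to 147 mod 22 = 15; 17^15 ≡ 15 (mod 23).
Combine by CRT: x ≡ 1 (mod 43), x ≡ 12 (mod 29), x ≡ 15 (mod 23) ⇒ x ≡ 9031 (mod 28681).

9031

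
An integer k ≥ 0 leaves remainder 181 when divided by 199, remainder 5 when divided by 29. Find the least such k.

Combine the congruences pairwise.
From k ≡ 181 (mod 199) write k = 181 + 199t. Substituting into k ≡ 5 (mod 29) gives 199t ≡ 27 (mod 29), and since 25⁻¹ ≡ 7 (mod 29), t ≡ 15. Hence k ≡ 181 + 199·15 = 3166 (mod 5771).

3166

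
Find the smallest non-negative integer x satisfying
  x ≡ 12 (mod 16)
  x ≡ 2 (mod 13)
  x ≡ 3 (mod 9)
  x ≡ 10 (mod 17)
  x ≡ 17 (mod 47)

485292

The moduli are pairwise coprime; N = 16·13·9·17·47 = 1495728.
N/16 = 93483; 93483 ≡ 11 (mod 16); 11·3 ≡ 1, so inverse 3.
N/13 = 115056; 115056 ≡ 6 (mod 13); 6·11 ≡ 1, so inverse 11.
N/9 = 166192; 166192 ≡ 7 (mod 9); 7·4 ≡ 1, so inverse 4.
N/17 = 87984; 87984 ≡ 9 (mod 17); 9·2 ≡ 1, so inverse 2.
N/47 = 31824; 31824 ≡ 5 (mod 47); 5·19 ≡ 1, so inverse 19.
x ≡ 12·93483·3 + 2·115056·11 + 3·166192·4 + 10·87984·2 + 17·31824·19 = 19929756.
19929756 mod 1495728 = 485292.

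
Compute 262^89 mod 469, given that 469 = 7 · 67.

180

Mod 7: 262 ≡ 3; by Fermat, exponent reduces to 89 mod 6 = 5; 3^5 ≡ 5 (mod 7).
Mod 67: 262 ≡ 61; by Fermat, exponent reduces to 89 mod 66 = 23; 61^23 ≡ 46 (mod 67).
Combine by CRT: x ≡ 5 (mod 7), x ≡ 46 (mod 67) ⇒ x ≡ 180 (mod 469).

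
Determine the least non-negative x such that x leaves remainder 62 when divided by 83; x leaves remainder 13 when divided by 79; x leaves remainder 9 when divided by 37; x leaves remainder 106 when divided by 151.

12836012

The moduli are pairwise coprime; N = 83·79·37·151 = 36633959.
N/83 = 441373; 441373 ≡ 62 (mod 83); 62·79 ≡ 1, so inverse 79.
N/79 = 463721; 463721 ≡ 70 (mod 79); 70·35 ≡ 1, so inverse 35.
N/37 = 990107; 990107 ≡ 24 (mod 37); 24·17 ≡ 1, so inverse 17.
N/151 = 242609; 242609 ≡ 103 (mod 151); 103·22 ≡ 1, so inverse 22.
x ≡ 62·441373·79 + 13·463721·35 + 9·990107·17 + 106·242609·22 = 3090088568.
3090088568 mod 36633959 = 12836012.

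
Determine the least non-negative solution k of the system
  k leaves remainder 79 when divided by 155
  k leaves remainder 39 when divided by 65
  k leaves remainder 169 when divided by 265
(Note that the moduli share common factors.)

gcd(155, 65) = 5 and 5 | (39 − 79), so the pair is consistent; merging gives k ≡ 234 (mod 2015), where 2015 = lcm(155, 65).
gcd(2015, 265) = 5 and 5 | (169 − 234), so the pair is consistent; merging gives k ≡ 82849 (mod 106795), where 106795 = lcm(2015, 265).
The solution is unique modulo lcm(155, 65, 265) = 106795.

82849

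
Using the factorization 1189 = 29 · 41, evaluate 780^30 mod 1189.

Mod 29: 780 ≡ 26; by Fermat, exponent reduces to 30 mod 28 = 2; 26^2 ≡ 9 (mod 29).
Mod 41: 780 ≡ 1; 1^30 ≡ 1 (mod 41).
Combine by CRT: x ≡ 9 (mod 29), x ≡ 1 (mod 41) ⇒ x ≡ 821 (mod 1189).

821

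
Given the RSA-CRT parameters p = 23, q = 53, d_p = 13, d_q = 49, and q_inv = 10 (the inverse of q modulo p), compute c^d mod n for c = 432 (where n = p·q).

m₁ = c^(d_p) mod p: c ≡ 18 (mod 23), and 18^13 mod 23 = 2.
m₂ = c^(d_q) mod q: c ≡ 8 (mod 53), and 8^49 mod 53 = 50.
h = q_inv·(m₁ − m₂) mod p = 10·(2 − 50) mod 23 = 3.
m = m₂ + h·q = 50 + 3·53 = 209.

209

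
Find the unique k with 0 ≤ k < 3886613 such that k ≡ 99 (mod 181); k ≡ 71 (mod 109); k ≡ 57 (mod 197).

From k ≡ 99 (mod 181) write k = 99 + 181t. Substituting into k ≡ 71 (mod 109) gives 181t ≡ 81 (mod 109), and since 72⁻¹ ≡ 53 (mod 109), t ≡ 42. Hence k ≡ 99 + 181·42 = 7701 (mod 19729).
From k ≡ 7701 (mod 19729) write k = 7701 + 19729t. Substituting into k ≡ 57 (mod 197) gives 19729t ≡ 39 (mod 197), and since 29⁻¹ ≡ 34 (mod 197), t ≡ 144. Hence k ≡ 7701 + 19729·144 = 2848677 (mod 3886613).

2848677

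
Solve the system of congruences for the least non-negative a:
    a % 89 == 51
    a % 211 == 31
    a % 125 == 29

The moduli are pairwise coprime; N = 89·211·125 = 2347375.
N/89 = 26375; 26375 ≡ 31 (mod 89); 31·23 ≡ 1, so inverse 23.
N/211 = 11125; 11125 ≡ 153 (mod 211); 153·40 ≡ 1, so inverse 40.
N/125 = 18779; 18779 ≡ 29 (mod 125); 29·69 ≡ 1, so inverse 69.
a ≡ 51·26375·23 + 31·11125·40 + 29·18779·69 = 82309654.
82309654 mod 2347375 = 151529.

151529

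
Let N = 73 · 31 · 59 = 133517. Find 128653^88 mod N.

129649

Mod 73: 128653 ≡ 27; by Fermat, exponent reduces to 88 mod 72 = 16; 27^16 ≡ 1 (mod 73).
Mod 31: 128653 ≡ 3; by Fermat, exponent reduces to 88 mod 30 = 28; 3^28 ≡ 7 (mod 31).
Mod 59: 128653 ≡ 33; by Fermat, exponent reduces to 88 mod 58 = 30; 33^30 ≡ 26 (mod 59).
Combine by CRT: x ≡ 1 (mod 73), x ≡ 7 (mod 31), x ≡ 26 (mod 59) ⇒ x ≡ 129649 (mod 133517).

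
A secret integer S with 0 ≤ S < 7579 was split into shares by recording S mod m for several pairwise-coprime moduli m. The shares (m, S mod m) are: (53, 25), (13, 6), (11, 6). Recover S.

3152

The moduli are pairwise coprime; N = 53·13·11 = 7579.
N/53 = 143; 143 ≡ 37 (mod 53); 37·43 ≡ 1, so inverse 43.
N/13 = 583; 583 ≡ 11 (mod 13); 11·6 ≡ 1, so inverse 6.
N/11 = 689; 689 ≡ 7 (mod 11); 7·8 ≡ 1, so inverse 8.
S ≡ 25·143·43 + 6·583·6 + 6·689·8 = 207785.
207785 mod 7579 = 3152.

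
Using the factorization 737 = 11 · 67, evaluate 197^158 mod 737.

188

Mod 11: 197 ≡ 10; by Fermat, exponent reduces to 158 mod 10 = 8; 10^8 ≡ 1 (mod 11).
Mod 67: 197 ≡ 63; by Fermat, exponent reduces to 158 mod 66 = 26; 63^26 ≡ 54 (mod 67).
Combine by CRT: x ≡ 1 (mod 11), x ≡ 54 (mod 67) ⇒ x ≡ 188 (mod 737).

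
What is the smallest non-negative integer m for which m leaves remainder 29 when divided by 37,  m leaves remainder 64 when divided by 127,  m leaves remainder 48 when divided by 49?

The moduli are pairwise coprime; N = 37·127·49 = 230251.
N/37 = 6223; 6223 ≡ 7 (mod 37); 7·16 ≡ 1, so inverse 16.
N/127 = 1813; 1813 ≡ 35 (mod 127); 35·98 ≡ 1, so inverse 98.
N/49 = 4699; 4699 ≡ 44 (mod 49); 44·39 ≡ 1, so inverse 39.
m ≡ 29·6223·16 + 64·1813·98 + 48·4699·39 = 23055136.
23055136 mod 230251 = 30036.

30036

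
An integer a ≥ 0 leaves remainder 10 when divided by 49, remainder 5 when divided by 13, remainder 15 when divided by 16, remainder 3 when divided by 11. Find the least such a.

37887

The moduli are pairwise coprime; N = 49·13·16·11 = 112112.
N/49 = 2288; 2288 ≡ 34 (mod 49); 34·13 ≡ 1, so inverse 13.
N/13 = 8624; 8624 ≡ 5 (mod 13); 5·8 ≡ 1, so inverse 8.
N/16 = 7007; 7007 ≡ 15 (mod 16); 15·15 ≡ 1, so inverse 15.
N/11 = 10192; 10192 ≡ 6 (mod 11); 6·2 ≡ 1, so inverse 2.
a ≡ 10·2288·13 + 5·8624·8 + 15·7007·15 + 3·10192·2 = 2280127.
2280127 mod 112112 = 37887.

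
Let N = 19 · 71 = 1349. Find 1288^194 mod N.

Mod 19: 1288 ≡ 15; by Fermat, exponent reduces to 194 mod 18 = 14; 15^14 ≡ 17 (mod 19).
Mod 71: 1288 ≡ 10; by Fermat, exponent reduces to 194 mod 70 = 54; 10^54 ≡ 19 (mod 71).
Combine by CRT: x ≡ 17 (mod 19), x ≡ 19 (mod 71) ⇒ x ≡ 587 (mod 1349).

587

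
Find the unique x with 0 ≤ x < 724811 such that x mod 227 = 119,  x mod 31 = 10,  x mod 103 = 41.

306569

The moduli are pairwise coprime; N = 227·31·103 = 724811.
N/227 = 3193; 3193 ≡ 15 (mod 227); 15·106 ≡ 1, so inverse 106.
N/31 = 23381; 23381 ≡ 7 (mod 31); 7·9 ≡ 1, so inverse 9.
N/103 = 7037; 7037 ≡ 33 (mod 103); 33·25 ≡ 1, so inverse 25.
x ≡ 119·3193·106 + 10·23381·9 + 41·7037·25 = 49593717.
49593717 mod 724811 = 306569.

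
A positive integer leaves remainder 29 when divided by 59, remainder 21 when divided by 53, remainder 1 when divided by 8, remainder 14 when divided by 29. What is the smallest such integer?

558641

From k ≡ 29 (mod 59) write k = 29 + 59t. Substituting into k ≡ 21 (mod 53) gives 59t ≡ 45 (mod 53), and since 6⁻¹ ≡ 9 (mod 53), t ≡ 34. Hence k ≡ 29 + 59·34 = 2035 (mod 3127).
From k ≡ 2035 (mod 3127) write k = 2035 + 3127t. Substituting into k ≡ 1 (mod 8) gives 3127t ≡ 6 (mod 8), and since 7⁻¹ ≡ 7 (mod 8), t ≡ 2. Hence k ≡ 2035 + 3127·2 = 8289 (mod 25016).
From k ≡ 8289 (mod 25016) write k = 8289 + 25016t. Substituting into k ≡ 14 (mod 29) gives 25016t ≡ 19 (mod 29), and since 18⁻¹ ≡ 21 (mod 29), t ≡ 22. Hence k ≡ 8289 + 25016·22 = 558641 (mod 725464).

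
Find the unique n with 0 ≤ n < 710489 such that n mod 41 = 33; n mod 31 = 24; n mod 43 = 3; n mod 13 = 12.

330329

The moduli are pairwise coprime; M = 41·31·43·13 = 710489.
M/41 = 17329; 17329 ≡ 27 (mod 41); 27·38 ≡ 1, so inverse 38.
M/31 = 22919; 22919 ≡ 10 (mod 31); 10·28 ≡ 1, so inverse 28.
M/43 = 16523; 16523 ≡ 11 (mod 43); 11·4 ≡ 1, so inverse 4.
M/13 = 54653; 54653 ≡ 1 (mod 13), inverse 1.
n ≡ 33·17329·38 + 24·22919·28 + 3·16523·4 + 12·54653·1 = 37986246.
37986246 mod 710489 = 330329.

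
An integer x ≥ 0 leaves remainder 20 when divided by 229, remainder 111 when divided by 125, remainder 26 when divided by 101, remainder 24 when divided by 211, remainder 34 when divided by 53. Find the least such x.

The moduli are pairwise coprime; N = 229·125·101·211·53 = 32331450875.
N/229 = 141185375; 141185375 ≡ 5 (mod 229); 5·46 ≡ 1, so inverse 46.
N/125 = 258651607; 258651607 ≡ 107 (mod 125); 107·118 ≡ 1, so inverse 118.
N/101 = 320113375; 320113375 ≡ 36 (mod 101); 36·87 ≡ 1, so inverse 87.
N/211 = 153229625; 153229625 ≡ 159 (mod 211); 159·142 ≡ 1, so inverse 142.
N/53 = 610027375; 610027375 ≡ 25 (mod 53); 25·17 ≡ 1, so inverse 17.
x ≡ 20·141185375·46 + 111·258651607·118 + 26·320113375·87 + 24·153229625·142 + 34·610027375·17 = 5116608132486.
5116608132486 mod 32331450875 = 8238894236.

8238894236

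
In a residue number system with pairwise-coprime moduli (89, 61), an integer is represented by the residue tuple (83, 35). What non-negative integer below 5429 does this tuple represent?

706

Combine the congruences pairwise.
From x ≡ 83 (mod 89) write x = 83 + 89t. Substituting into x ≡ 35 (mod 61) gives 89t ≡ 13 (mod 61), and since 28⁻¹ ≡ 24 (mod 61), t ≡ 7. Hence x ≡ 83 + 89·7 = 706 (mod 5429).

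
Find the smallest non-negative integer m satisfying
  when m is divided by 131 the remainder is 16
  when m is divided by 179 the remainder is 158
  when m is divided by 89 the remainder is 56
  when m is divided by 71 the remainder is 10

From m ≡ 16 (mod 131) write m = 16 + 131t. Substituting into m ≡ 158 (mod 179) gives 131t ≡ 142 (mod 179), and since 131⁻¹ ≡ 41 (mod 179), t ≡ 94. Hence m ≡ 16 + 131·94 = 12330 (mod 23449).
From m ≡ 12330 (mod 23449) write m = 12330 + 23449t. Substituting into m ≡ 56 (mod 89) gives 23449t ≡ 8 (mod 89), and since 42⁻¹ ≡ 53 (mod 89), t ≡ 68. Hence m ≡ 12330 + 23449·68 = 1606862 (mod 2086961).
From m ≡ 1606862 (mod 2086961) write m = 1606862 + 2086961t. Substituting into m ≡ 10 (mod 71) gives 2086961t ≡ 20 (mod 71), and since 58⁻¹ ≡ 60 (mod 71), t ≡ 64. Hence m ≡ 1606862 + 2086961·64 = 135172366 (mod 148174231).

135172366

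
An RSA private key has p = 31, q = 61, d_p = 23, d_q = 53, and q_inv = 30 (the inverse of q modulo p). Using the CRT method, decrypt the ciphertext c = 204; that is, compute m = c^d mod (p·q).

1371

m₁ = c^(d_p) mod p: c ≡ 18 (mod 31), and 18^23 mod 31 = 7.
m₂ = c^(d_q) mod q: c ≡ 21 (mod 61), and 21^53 mod 61 = 29.
h = q_inv·(m₁ − m₂) mod p = 30·(7 − 29) mod 31 = 22.
m = m₂ + h·q = 29 + 22·61 = 1371.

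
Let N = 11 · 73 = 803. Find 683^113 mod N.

Mod 11: 683 ≡ 1; by Fermat, exponent reduces to 113 mod 10 = 3; 1^3 ≡ 1 (mod 11).
Mod 73: 683 ≡ 26; by Fermat, exponent reduces to 113 mod 72 = 41; 26^41 ≡ 31 (mod 73).
Combine by CRT: x ≡ 1 (mod 11), x ≡ 31 (mod 73) ⇒ x ≡ 177 (mod 803).

177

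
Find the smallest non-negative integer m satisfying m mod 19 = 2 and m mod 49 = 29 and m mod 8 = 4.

The moduli are pairwise coprime; N = 19·49·8 = 7448.
N/19 = 392; 392 ≡ 12 (mod 19); 12·8 ≡ 1, so inverse 8.
N/49 = 152; 152 ≡ 5 (mod 49); 5·10 ≡ 1, so inverse 10.
N/8 = 931; 931 ≡ 3 (mod 8); 3·3 ≡ 1, so inverse 3.
m ≡ 2·392·8 + 29·152·10 + 4·931·3 = 61524.
61524 mod 7448 = 1940.

1940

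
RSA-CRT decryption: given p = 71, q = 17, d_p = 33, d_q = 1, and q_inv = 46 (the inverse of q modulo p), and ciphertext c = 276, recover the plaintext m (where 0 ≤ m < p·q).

m₁ = c^(d_p) mod p: c ≡ 63 (mod 71), and 63^33 mod 71 = 61.
m₂ = c^(d_q) mod q: c ≡ 4 (mod 17), and 4^1 mod 17 = 4.
h = q_inv·(m₁ − m₂) mod p = 46·(61 − 4) mod 71 = 66.
m = m₂ + h·q = 4 + 66·17 = 1126.

1126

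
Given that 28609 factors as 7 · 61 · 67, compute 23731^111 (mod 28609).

Mod 7: 23731 ≡ 1; by Fermat, exponent reduces to 111 mod 6 = 3; 1^3 ≡ 1 (mod 7).
Mod 61: 23731 ≡ 2; by Fermat, exponent reduces to 111 mod 60 = 51; 2^51 ≡ 28 (mod 61).
Mod 67: 23731 ≡ 13; by Fermat, exponent reduces to 111 mod 66 = 45; 13^45 ≡ 42 (mod 67).
Combine by CRT: x ≡ 1 (mod 7), x ≡ 28 (mod 61), x ≡ 42 (mod 67) ⇒ x ≡ 5335 (mod 28609).

5335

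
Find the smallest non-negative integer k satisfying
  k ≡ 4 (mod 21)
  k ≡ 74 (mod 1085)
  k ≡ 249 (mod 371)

7669

Combine the congruences pairwise.
gcd(21, 1085) = 7 and 7 | (74 − 4), so the pair is consistent; merging gives k ≡ 1159 (mod 3255), where 3255 = lcm(21, 1085).
gcd(3255, 371) = 7 and 7 | (249 − 1159), so the pair is consistent; merging gives k ≡ 7669 (mod 172515), where 172515 = lcm(3255, 371).
The solution is unique modulo lcm(21, 1085, 371) = 172515.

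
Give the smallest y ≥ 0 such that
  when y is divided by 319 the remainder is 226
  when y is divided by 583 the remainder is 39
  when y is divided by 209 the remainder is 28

25108

Combine the congruences pairwise.
gcd(319, 583) = 11 and 11 | (39 − 226), so the pair is consistent; merging gives y ≡ 8201 (mod 16907), where 16907 = lcm(319, 583).
gcd(16907, 209) = 11 and 11 | (28 − 8201), so the pair is consistent; merging gives y ≡ 25108 (mod 321233), where 321233 = lcm(16907, 209).
The solution is unique modulo lcm(319, 583, 209) = 321233.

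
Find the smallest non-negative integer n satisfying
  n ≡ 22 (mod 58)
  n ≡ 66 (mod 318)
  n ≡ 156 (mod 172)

Combine the congruences pairwise.
gcd(58, 318) = 2 and 2 | (66 − 22), so the pair is consistent; merging gives n ≡ 4836 (mod 9222), where 9222 = lcm(58, 318).
gcd(9222, 172) = 2 and 2 | (156 − 4836), so the pair is consistent; merging gives n ≡ 226164 (mod 793092), where 793092 = lcm(9222, 172).
The solution is unique modulo lcm(58, 318, 172) = 793092.

226164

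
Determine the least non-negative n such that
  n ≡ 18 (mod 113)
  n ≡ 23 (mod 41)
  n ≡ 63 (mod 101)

71773

The moduli are pairwise coprime; M = 113·41·101 = 467933.
M/113 = 4141; 4141 ≡ 73 (mod 113); 73·48 ≡ 1, so inverse 48.
M/41 = 11413; 11413 ≡ 15 (mod 41); 15·11 ≡ 1, so inverse 11.
M/101 = 4633; 4633 ≡ 88 (mod 101); 88·31 ≡ 1, so inverse 31.
n ≡ 18·4141·48 + 23·11413·11 + 63·4633·31 = 15513562.
15513562 mod 467933 = 71773.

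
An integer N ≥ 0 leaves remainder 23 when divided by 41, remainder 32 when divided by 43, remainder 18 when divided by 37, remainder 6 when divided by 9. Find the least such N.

From N ≡ 23 (mod 41) write N = 23 + 41t. Substituting into N ≡ 32 (mod 43) gives 41t ≡ 9 (mod 43), and since 41⁻¹ ≡ 21 (mod 43), t ≡ 17. Hence N ≡ 23 + 41·17 = 720 (mod 1763).
From N ≡ 720 (mod 1763) write N = 720 + 1763t. Substituting into N ≡ 18 (mod 37) gives 1763t ≡ 1 (mod 37), and since 24⁻¹ ≡ 17 (mod 37), t ≡ 17. Hence N ≡ 720 + 1763·17 = 30691 (mod 65231).
From N ≡ 30691 (mod 65231) write N = 30691 + 65231t. Substituting into N ≡ 6 (mod 9) gives 65231t ≡ 5 (mod 9), and since 8⁻¹ ≡ 8 (mod 9), t ≡ 4. Hence N ≡ 30691 + 65231·4 = 291615 (mod 587079).

291615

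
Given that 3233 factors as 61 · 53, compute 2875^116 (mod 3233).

Mod 61: 2875 ≡ 8; by Fermat, exponent reduces to 116 mod 60 = 56; 8^56 ≡ 34 (mod 61).
Mod 53: 2875 ≡ 13; by Fermat, exponent reduces to 116 mod 52 = 12; 13^12 ≡ 49 (mod 53).
Combine by CRT: x ≡ 34 (mod 61), x ≡ 49 (mod 53) ⇒ x ≡ 2169 (mod 3233).

2169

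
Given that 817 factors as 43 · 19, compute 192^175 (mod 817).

725

Mod 43: 192 ≡ 20; by Fermat, exponent reduces to 175 mod 42 = 7; 20^7 ≡ 37 (mod 43).
Mod 19: 192 ≡ 2; by Fermat, exponent reduces to 175 mod 18 = 13; 2^13 ≡ 3 (mod 19).
Combine by CRT: x ≡ 37 (mod 43), x ≡ 3 (mod 19) ⇒ x ≡ 725 (mod 817).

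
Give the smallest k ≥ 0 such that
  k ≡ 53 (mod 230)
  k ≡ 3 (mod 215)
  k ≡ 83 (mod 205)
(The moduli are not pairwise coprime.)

319063

Combine the congruences pairwise.
gcd(230, 215) = 5 and 5 | (3 − 53), so the pair is consistent; merging gives k ≡ 2583 (mod 9890), where 9890 = lcm(230, 215).
gcd(9890, 205) = 5 and 5 | (83 − 2583), so the pair is consistent; merging gives k ≡ 319063 (mod 405490), where 405490 = lcm(9890, 205).
The solution is unique modulo lcm(230, 215, 205) = 405490.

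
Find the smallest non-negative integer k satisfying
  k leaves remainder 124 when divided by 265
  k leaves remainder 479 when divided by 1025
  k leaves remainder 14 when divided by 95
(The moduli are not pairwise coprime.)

gcd(265, 1025) = 5 and 5 | (479 − 124), so the pair is consistent; merging gives k ≡ 49679 (mod 54325), where 54325 = lcm(265, 1025).
gcd(54325, 95) = 5 and 5 | (14 − 49679), so the pair is consistent; merging gives k ≡ 321304 (mod 1032175), where 1032175 = lcm(54325, 95).
The solution is unique modulo lcm(265, 1025, 95) = 1032175.

321304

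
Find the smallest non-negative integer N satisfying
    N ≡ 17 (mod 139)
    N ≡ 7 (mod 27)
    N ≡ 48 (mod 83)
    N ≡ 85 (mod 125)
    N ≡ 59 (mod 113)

2410414585

From N ≡ 17 (mod 139) write N = 17 + 139t. Substituting into N ≡ 7 (mod 27) gives 139t ≡ 17 (mod 27), and since 4⁻¹ ≡ 7 (mod 27), t ≡ 11. Hence N ≡ 17 + 139·11 = 1546 (mod 3753).
From N ≡ 1546 (mod 3753) write N = 1546 + 3753t. Substituting into N ≡ 48 (mod 83) gives 3753t ≡ 79 (mod 83), and since 18⁻¹ ≡ 60 (mod 83), t ≡ 9. Hence N ≡ 1546 + 3753·9 = 35323 (mod 311499).
From N ≡ 35323 (mod 311499) write N = 35323 + 311499t. Substituting into N ≡ 85 (mod 125) gives 311499t ≡ 12 (mod 125), and since 124⁻¹ ≡ 124 (mod 125), t ≡ 113. Hence N ≡ 35323 + 311499·113 = 35234710 (mod 38937375).
From N ≡ 35234710 (mod 38937375) write N = 35234710 + 38937375t. Substituting into N ≡ 59 (mod 113) gives 38937375t ≡ 105 (mod 113), and since 61⁻¹ ≡ 63 (mod 113), t ≡ 61. Hence N ≡ 35234710 + 38937375·61 = 2410414585 (mod 4399923375).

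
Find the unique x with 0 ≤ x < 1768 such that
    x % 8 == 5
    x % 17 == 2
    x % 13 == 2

1549

The moduli are pairwise coprime; N = 8·17·13 = 1768.
N/8 = 221; 221 ≡ 5 (mod 8); 5·5 ≡ 1, so inverse 5.
N/17 = 104; 104 ≡ 2 (mod 17); 2·9 ≡ 1, so inverse 9.
N/13 = 136; 136 ≡ 6 (mod 13); 6·11 ≡ 1, so inverse 11.
x ≡ 5·221·5 + 2·104·9 + 2·136·11 = 10389.
10389 mod 1768 = 1549.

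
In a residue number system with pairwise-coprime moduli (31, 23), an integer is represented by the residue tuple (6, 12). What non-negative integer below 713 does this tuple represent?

564

From x ≡ 6 (mod 31) write x = 6 + 31t. Substituting into x ≡ 12 (mod 23) gives 31t ≡ 6 (mod 23), and since 8⁻¹ ≡ 3 (mod 23), t ≡ 18. Hence x ≡ 6 + 31·18 = 564 (mod 713).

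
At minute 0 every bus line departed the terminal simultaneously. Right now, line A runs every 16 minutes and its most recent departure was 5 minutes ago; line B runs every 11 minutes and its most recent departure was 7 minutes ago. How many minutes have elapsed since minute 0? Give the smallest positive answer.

From t ≡ 5 (mod 16) write t = 5 + 16s. Substituting into t ≡ 7 (mod 11) gives 16s ≡ 2 (mod 11), and since 5⁻¹ ≡ 9 (mod 11), s ≡ 7. Hence t ≡ 5 + 16·7 = 117 (mod 176).

117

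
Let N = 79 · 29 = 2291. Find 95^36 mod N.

2021

Mod 79: 95 ≡ 16; 16^36 ≡ 46 (mod 79).
Mod 29: 95 ≡ 8; by Fermat, exponent reduces to 36 mod 28 = 8; 8^8 ≡ 20 (mod 29).
Combine by CRT: x ≡ 46 (mod 79), x ≡ 20 (mod 29) ⇒ x ≡ 2021 (mod 2291).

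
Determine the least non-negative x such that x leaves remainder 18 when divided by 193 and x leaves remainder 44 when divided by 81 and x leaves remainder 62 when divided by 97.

1077344

From x ≡ 18 (mod 193) write x = 18 + 193t. Substituting into x ≡ 44 (mod 81) gives 193t ≡ 26 (mod 81), and since 31⁻¹ ≡ 34 (mod 81), t ≡ 74. Hence x ≡ 18 + 193·74 = 14300 (mod 15633).
From x ≡ 14300 (mod 15633) write x = 14300 + 15633t. Substituting into x ≡ 62 (mod 97) gives 15633t ≡ 21 (mod 97), and since 16⁻¹ ≡ 91 (mod 97), t ≡ 68. Hence x ≡ 14300 + 15633·68 = 1077344 (mod 1516401).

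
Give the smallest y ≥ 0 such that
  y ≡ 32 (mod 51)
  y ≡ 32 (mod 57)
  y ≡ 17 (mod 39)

8753

gcd(51, 57) = 3 and 3 | (32 − 32), so the pair is consistent; merging gives y ≡ 32 (mod 969), where 969 = lcm(51, 57).
gcd(969, 39) = 3 and 3 | (17 − 32), so the pair is consistent; merging gives y ≡ 8753 (mod 12597), where 12597 = lcm(969, 39).
The solution is unique modulo lcm(51, 57, 39) = 12597.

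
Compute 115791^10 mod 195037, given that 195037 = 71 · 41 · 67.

Mod 71: 115791 ≡ 61; 61^10 ≡ 30 (mod 71).
Mod 41: 115791 ≡ 7; 7^10 ≡ 9 (mod 41).
Mod 67: 115791 ≡ 15; 15^10 ≡ 9 (mod 67).
Combine by CRT: x ≡ 30 (mod 71), x ≡ 9 (mod 41), x ≡ 9 (mod 67) ⇒ x ≡ 112636 (mod 195037).

112636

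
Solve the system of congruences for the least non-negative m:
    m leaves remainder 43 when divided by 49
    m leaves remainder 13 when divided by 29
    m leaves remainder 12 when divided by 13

The moduli are pairwise coprime; N = 49·29·13 = 18473.
N/49 = 377; 377 ≡ 34 (mod 49); 34·13 ≡ 1, so inverse 13.
N/29 = 637; 637 ≡ 28 (mod 29); 28·28 ≡ 1, so inverse 28.
N/13 = 1421; 1421 ≡ 4 (mod 13); 4·10 ≡ 1, so inverse 10.
m ≡ 43·377·13 + 13·637·28 + 12·1421·10 = 613131.
613131 mod 18473 = 3522.

3522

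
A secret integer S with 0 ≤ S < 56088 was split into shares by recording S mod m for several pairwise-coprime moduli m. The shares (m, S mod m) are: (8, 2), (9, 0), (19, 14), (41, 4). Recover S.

52074

Combine the congruences pairwise.
From S ≡ 2 (mod 8) write S = 2 + 8t. Substituting into S ≡ 0 (mod 9) gives 8t ≡ 7 (mod 9), and since 8⁻¹ ≡ 8 (mod 9), t ≡ 2. Hence S ≡ 2 + 8·2 = 18 (mod 72).
From S ≡ 18 (mod 72) write S = 18 + 72t. Substituting into S ≡ 14 (mod 19) gives 72t ≡ 15 (mod 19), and since 15⁻¹ ≡ 14 (mod 19), t ≡ 1. Hence S ≡ 18 + 72·1 = 90 (mod 1368).
From S ≡ 90 (mod 1368) write S = 90 + 1368t. Substituting into S ≡ 4 (mod 41) gives 1368t ≡ 37 (mod 41), and since 15⁻¹ ≡ 11 (mod 41), t ≡ 38. Hence S ≡ 90 + 1368·38 = 52074 (mod 56088).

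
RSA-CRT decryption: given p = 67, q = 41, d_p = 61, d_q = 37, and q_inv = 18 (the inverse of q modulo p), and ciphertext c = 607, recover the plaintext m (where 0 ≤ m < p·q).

m₁ = c^(d_p) mod p: c ≡ 4 (mod 67), and 4^61 mod 67 = 60.
m₂ = c^(d_q) mod q: c ≡ 33 (mod 41), and 33^37 mod 41 = 2.
h = q_inv·(m₁ − m₂) mod p = 18·(60 − 2) mod 67 = 39.
m = m₂ + h·q = 2 + 39·41 = 1601.

1601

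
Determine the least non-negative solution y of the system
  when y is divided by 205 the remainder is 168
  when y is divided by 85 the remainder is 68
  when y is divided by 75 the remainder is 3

18003

gcd(205, 85) = 5 and 5 | (68 − 168), so the pair is consistent; merging gives y ≡ 578 (mod 3485), where 3485 = lcm(205, 85).
gcd(3485, 75) = 5 and 5 | (3 − 578), so the pair is consistent; merging gives y ≡ 18003 (mod 52275), where 52275 = lcm(3485, 75).
The solution is unique modulo lcm(205, 85, 75) = 52275.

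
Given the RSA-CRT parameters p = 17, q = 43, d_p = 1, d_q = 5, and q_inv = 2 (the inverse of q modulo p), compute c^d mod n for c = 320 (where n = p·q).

m₁ = c^(d_p) mod p: c ≡ 14 (mod 17), and 14^1 mod 17 = 14.
m₂ = c^(d_q) mod q: c ≡ 19 (mod 43), and 19^5 mod 43 = 30.
h = q_inv·(m₁ − m₂) mod p = 2·(14 − 30) mod 17 = 2.
m = m₂ + h·q = 30 + 2·43 = 116.

116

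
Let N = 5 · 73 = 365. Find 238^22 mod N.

Mod 5: 238 ≡ 3; by Fermat, exponent reduces to 22 mod 4 = 2; 3^2 ≡ 4 (mod 5).
Mod 73: 238 ≡ 19; 19^22 ≡ 57 (mod 73).
Combine by CRT: x ≡ 4 (mod 5), x ≡ 57 (mod 73) ⇒ x ≡ 349 (mod 365).

349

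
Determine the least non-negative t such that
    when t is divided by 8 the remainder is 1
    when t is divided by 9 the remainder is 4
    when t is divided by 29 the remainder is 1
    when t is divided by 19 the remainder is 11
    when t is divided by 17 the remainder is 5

399505

Combine the congruences pairwise.
From t ≡ 1 (mod 8) write t = 1 + 8s. Substituting into t ≡ 4 (mod 9) gives 8s ≡ 3 (mod 9), and since 8⁻¹ ≡ 8 (mod 9), s ≡ 6. Hence t ≡ 1 + 8·6 = 49 (mod 72).
From t ≡ 49 (mod 72) write t = 49 + 72s. Substituting into t ≡ 1 (mod 29) gives 72s ≡ 10 (mod 29), and since 14⁻¹ ≡ 27 (mod 29), s ≡ 9. Hence t ≡ 49 + 72·9 = 697 (mod 2088).
From t ≡ 697 (mod 2088) write t = 697 + 2088s. Substituting into t ≡ 11 (mod 19) gives 2088s ≡ 17 (mod 19), and since 17⁻¹ ≡ 9 (mod 19), s ≡ 1. Hence t ≡ 697 + 2088·1 = 2785 (mod 39672).
From t ≡ 2785 (mod 39672) write t = 2785 + 39672s. Substituting into t ≡ 5 (mod 17) gives 39672s ≡ 8 (mod 17), and since 11⁻¹ ≡ 14 (mod 17), s ≡ 10. Hence t ≡ 2785 + 39672·10 = 399505 (mod 674424).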